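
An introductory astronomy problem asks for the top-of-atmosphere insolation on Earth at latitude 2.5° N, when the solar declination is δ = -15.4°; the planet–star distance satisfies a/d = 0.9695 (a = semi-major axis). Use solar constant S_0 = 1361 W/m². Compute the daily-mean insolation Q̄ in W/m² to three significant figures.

cos h₀ = −tan(+2.5°) tan(-15.400°) = 0.0120, h₀ = 1.5588 rad.
Bracket: h₀ sin ϕ sin δ + cos ϕ cos δ sin h₀ = 1.5588×0.04362×-0.26556 + 0.99905×0.96410×0.99993 = -0.018057 + 0.963117 = 0.945060.
Inverse-square distance factor (a/d)² = 0.9695² = 0.939930.
Q̄ = (S_0/π) × 0.939930 × [bracket] = (1361/π) × 0.939930 × 0.945060 = 384.8 W/m².

Q̄ ≈ 385 W/m²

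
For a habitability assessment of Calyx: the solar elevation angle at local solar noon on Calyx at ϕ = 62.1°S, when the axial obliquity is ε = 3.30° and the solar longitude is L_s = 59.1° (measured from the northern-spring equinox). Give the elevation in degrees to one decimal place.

Solar declination: sin δ = sin ε · sin L_s = sin 3.30° × sin 59.1° = 0.04939, so δ = +2.831°.
At local noon the hour angle is zero, so the zenith angle equals |ϕ − δ| = |-62.1° − (+2.831°)| = 64.931°.
Elevation = 90° − 64.931° = 25.1°.

25.1°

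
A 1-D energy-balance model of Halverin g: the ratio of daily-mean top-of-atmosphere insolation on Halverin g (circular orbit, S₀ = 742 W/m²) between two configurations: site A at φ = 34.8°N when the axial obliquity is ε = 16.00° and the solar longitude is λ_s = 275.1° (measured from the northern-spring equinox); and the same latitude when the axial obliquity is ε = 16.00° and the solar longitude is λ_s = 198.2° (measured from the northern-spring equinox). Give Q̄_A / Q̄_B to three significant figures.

— Configuration A (φ=+34.8°):
Solar declination: sin δ = sin ε · sin λ_s = sin 16.00° × sin 275.1° = -0.27455, so δ = -15.935°.
cos H₀ = −tan(+34.8°) tan(-15.935°) = 0.1984, H₀ = 1.3710 rad.
Bracket: H₀ sin φ sin δ + cos φ cos δ sin H₀ = 1.3710×0.57071×-0.27455 + 0.82115×0.96157×0.98011 = -0.214820 + 0.773888 = 0.559068.
Q̄ = (S₀/π) × [bracket] = (742/π) × 0.559068 = 132.04 W/m².
— Configuration B (φ=+34.8°):
Solar declination: sin δ = sin ε · sin λ_s = sin 16.00° × sin 198.2° = -0.08609, so δ = -4.939°.
cos H₀ = −tan(+34.8°) tan(-4.939°) = 0.0601, H₀ = 1.5107 rad.
Bracket: H₀ sin φ sin δ + cos φ cos δ sin H₀ = 1.5107×0.57071×-0.08609 + 0.82115×0.99629×0.99819 = -0.074224 + 0.816623 = 0.742399.
Q̄ = (S₀/π) × [bracket] = (742/π) × 0.742399 = 175.34 W/m².
Ratio Q̄_A / Q̄_B = 132.04 / 175.34 = 0.7531.

Q̄_A / Q̄_B ≈ 0.753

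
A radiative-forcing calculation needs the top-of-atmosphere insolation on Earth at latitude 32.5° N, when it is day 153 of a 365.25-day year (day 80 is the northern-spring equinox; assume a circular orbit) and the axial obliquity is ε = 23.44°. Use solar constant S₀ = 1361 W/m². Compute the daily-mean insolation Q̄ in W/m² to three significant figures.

Q̄ ≈ 488 W/m²

Solar longitude: λ_s = 360° × (153 − 80)/365.25 = 71.951°.
sin δ = sin 23.44° × sin 71.951° = 0.37821, so δ = +22.223°.
cos H₀ = −tan(+32.5°) tan(+22.223°) = -0.2603, H₀ = 1.8341 rad.
Bracket: H₀ sin φ sin δ + cos φ cos δ sin H₀ = 1.8341×0.53730×0.37821 + 0.84339×0.92572×0.96553 = 0.372712 + 0.753831 = 1.126543.
Q̄ = (S₀/π) × [bracket] = (1361/π) × 1.126543 = 488.0 W/m².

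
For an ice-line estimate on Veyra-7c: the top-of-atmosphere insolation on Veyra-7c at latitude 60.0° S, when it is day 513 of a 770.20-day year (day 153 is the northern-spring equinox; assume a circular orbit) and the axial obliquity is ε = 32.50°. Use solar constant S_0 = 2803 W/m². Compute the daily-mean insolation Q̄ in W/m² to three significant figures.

Q̄ ≈ 319 W/m²

Solar longitude: L_s = 360° × (513 − 153)/770.20 = 168.268°.
sin δ = sin 32.50° × sin 168.268° = 0.10925, so δ = +6.272°.
cos h₀ = −tan(-60.0°) tan(+6.272°) = 0.1904, h₀ = 1.3793 rad.
Bracket: h₀ sin ϕ sin δ + cos ϕ cos δ sin h₀ = 1.3793×-0.86603×0.10925 + 0.50000×0.99401×0.98171 = -0.130501 + 0.487915 = 0.357414.
Q̄ = (S_0/π) × [bracket] = (2803/π) × 0.357414 = 318.9 W/m².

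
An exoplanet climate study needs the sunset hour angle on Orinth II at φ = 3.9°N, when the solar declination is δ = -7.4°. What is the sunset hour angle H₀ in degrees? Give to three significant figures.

cos H₀ = −tan φ · tan δ = −tan(+3.9°) × tan(-7.400°) = 0.0089, so H₀ = 1.5619 rad = 89.49°.

H₀ = 89.5°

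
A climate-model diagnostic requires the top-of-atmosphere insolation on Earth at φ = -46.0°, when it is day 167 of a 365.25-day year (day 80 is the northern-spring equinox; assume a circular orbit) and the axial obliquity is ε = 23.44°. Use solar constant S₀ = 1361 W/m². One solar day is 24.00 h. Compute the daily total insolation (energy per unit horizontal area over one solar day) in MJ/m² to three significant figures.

9.52 MJ/m²

Solar longitude: λ_s = 360° × (167 − 80)/365.25 = 85.749°.
sin δ = sin 23.44° × sin 85.749° = 0.39669, so δ = +23.372°.
cos H₀ = −tan(-46.0°) tan(+23.372°) = 0.4475, H₀ = 1.1068 rad.
Bracket: H₀ sin φ sin δ + cos φ cos δ sin H₀ = 1.1068×-0.71934×0.39669 + 0.69466×0.91795×0.89428 = -0.315831 + 0.570249 = 0.254418.
Q̄ = (S₀/π) × [bracket] = (1361/π) × 0.254418 = 110.22 W/m².
Daily total = Q̄ × 24.00 h × 3600 s/h = 110.22 × 24.00 × 3600 / 10⁶ = 9.523 MJ/m².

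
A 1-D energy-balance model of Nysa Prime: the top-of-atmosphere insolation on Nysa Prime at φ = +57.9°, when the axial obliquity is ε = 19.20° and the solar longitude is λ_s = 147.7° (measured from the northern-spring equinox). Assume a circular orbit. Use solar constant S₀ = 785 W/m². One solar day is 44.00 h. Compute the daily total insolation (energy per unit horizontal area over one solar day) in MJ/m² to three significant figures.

Solar declination: sin δ = sin ε · sin λ_s = sin 19.20° × sin 147.7° = 0.17573, so δ = +10.121°.
cos H₀ = −tan(+57.9°) tan(+10.121°) = -0.2846, H₀ = 1.8594 rad.
Bracket: H₀ sin φ sin δ + cos φ cos δ sin H₀ = 1.8594×0.84712×0.17573 + 0.53140×0.98444×0.95866 = 0.276798 + 0.501505 = 0.778303.
Q̄ = (S₀/π) × [bracket] = (785/π) × 0.778303 = 194.48 W/m².
Daily total = Q̄ × 44.00 h × 3600 s/h = 194.48 × 44.00 × 3600 / 10⁶ = 30.81 MJ/m².

30.8 MJ/m²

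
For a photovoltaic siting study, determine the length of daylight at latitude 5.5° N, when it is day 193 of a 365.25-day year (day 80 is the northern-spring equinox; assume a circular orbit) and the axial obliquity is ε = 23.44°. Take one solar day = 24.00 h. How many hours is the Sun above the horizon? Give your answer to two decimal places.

Solar longitude: λ_s = 360° × (193 − 80)/365.25 = 111.376°.
sin δ = sin 23.44° × sin 111.376° = 0.37042, so δ = +21.742°.
cos H₀ = −tan φ · tan δ = −tan(+5.5°) × tan(+21.742°) = -0.0384, so H₀ = 1.6092 rad = 92.20°.
Daylight = 2H₀/(2π) × 24.00 h = (1.6092/π) × 24.00 = 12.29 h.

12.29 h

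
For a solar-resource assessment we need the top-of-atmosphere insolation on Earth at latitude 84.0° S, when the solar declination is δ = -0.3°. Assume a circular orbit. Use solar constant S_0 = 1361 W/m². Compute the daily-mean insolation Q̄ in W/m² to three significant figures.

cos h₀ = −tan(-84.0°) tan(-0.300°) = -0.0498, h₀ = 1.6206 rad.
Bracket: h₀ sin ϕ sin δ + cos ϕ cos δ sin h₀ = 1.6206×-0.99452×-0.00524 + 0.10453×0.99999×0.99876 = 0.008445 + 0.104399 = 0.112844.
Q̄ = (S_0/π) × [bracket] = (1361/π) × 0.112844 = 48.89 W/m².

Q̄ ≈ 48.9 W/m²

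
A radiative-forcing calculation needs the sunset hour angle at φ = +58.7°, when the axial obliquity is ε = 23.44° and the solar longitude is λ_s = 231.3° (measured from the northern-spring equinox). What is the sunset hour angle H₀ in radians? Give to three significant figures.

H₀ = 1.00 rad

Solar declination: sin δ = sin ε · sin λ_s = sin 23.44° × sin 231.3° = -0.31045, so δ = -18.086°.
cos H₀ = −tan φ · tan δ = −tan(+58.7°) × tan(-18.086°) = 0.5371, so H₀ = 1.0038 rad = 57.51°.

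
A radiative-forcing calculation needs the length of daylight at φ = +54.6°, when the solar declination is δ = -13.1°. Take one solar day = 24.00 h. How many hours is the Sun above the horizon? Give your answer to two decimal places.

cos H₀ = −tan φ · tan δ = −tan(+54.6°) × tan(-13.100°) = 0.3275, so H₀ = 1.2372 rad = 70.89°.
Daylight = 2H₀/(2π) × 24.00 h = (1.2372/π) × 24.00 = 9.45 h.

9.45 h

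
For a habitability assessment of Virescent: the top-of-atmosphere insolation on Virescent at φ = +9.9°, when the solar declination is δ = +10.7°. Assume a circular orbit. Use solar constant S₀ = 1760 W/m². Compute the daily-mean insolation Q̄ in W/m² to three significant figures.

Q̄ ≈ 571 W/m²

cos H₀ = −tan(+9.9°) tan(+10.700°) = -0.0330, H₀ = 1.6038 rad.
Bracket: H₀ sin φ sin δ + cos φ cos δ sin H₀ = 1.6038×0.17193×0.18567 + 0.98511×0.98261×0.99946 = 0.051197 + 0.967456 = 1.018653.
Q̄ = (S₀/π) × [bracket] = (1760/π) × 1.018653 = 570.7 W/m².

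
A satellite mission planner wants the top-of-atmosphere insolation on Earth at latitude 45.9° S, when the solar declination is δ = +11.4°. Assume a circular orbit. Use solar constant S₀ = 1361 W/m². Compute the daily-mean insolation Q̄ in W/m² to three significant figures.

Q̄ ≈ 205 W/m²

cos H₀ = −tan(-45.9°) tan(+11.400°) = 0.2081, H₀ = 1.3612 rad.
Bracket: H₀ sin φ sin δ + cos φ cos δ sin H₀ = 1.3612×-0.71813×0.19766 + 0.69591×0.98027×0.97811 = -0.193216 + 0.667247 = 0.474031.
Q̄ = (S₀/π) × [bracket] = (1361/π) × 0.474031 = 205.4 W/m².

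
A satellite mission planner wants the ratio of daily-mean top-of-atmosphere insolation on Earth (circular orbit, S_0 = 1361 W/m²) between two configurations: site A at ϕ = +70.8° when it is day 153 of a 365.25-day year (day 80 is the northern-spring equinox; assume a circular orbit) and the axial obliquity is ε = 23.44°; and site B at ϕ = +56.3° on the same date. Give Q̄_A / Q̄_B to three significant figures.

— Configuration A (ϕ=+70.8°):
Solar longitude: L_s = 360° × (153 − 80)/365.25 = 71.951°.
sin δ = sin 23.44° × sin 71.951° = 0.37821, so δ = +22.223°.
cos h₀ = −tan(+70.8°) tan(+22.223°) = -1.1732 ≤ −1 ⇒ polar day, h₀ = π.
Bracket: h₀ sin ϕ sin δ + cos ϕ cos δ sin h₀ = 3.1416×0.94438×0.37821 + 0.32887×0.92572×0.00000 = 1.122098 + 0.000000 = 1.122098.
Q̄ = (S_0/π) × [bracket] = (1361/π) × 1.122098 = 486.12 W/m².
— Configuration B (ϕ=+56.3°):
cos h₀ = −tan(+56.3°) tan(+22.223°) = -0.6126, h₀ = 2.2302 rad.
Bracket: h₀ sin ϕ sin δ + cos ϕ cos δ sin h₀ = 2.2302×0.83195×0.37821 + 0.55484×0.92572×0.79038 = 0.701736 + 0.405960 = 1.107696.
Q̄ = (S_0/π) × [bracket] = (1361/π) × 1.107696 = 479.88 W/m².
Ratio Q̄_A / Q̄_B = 486.12 / 479.88 = 1.013.

Q̄_A / Q̄_B ≈ 1.01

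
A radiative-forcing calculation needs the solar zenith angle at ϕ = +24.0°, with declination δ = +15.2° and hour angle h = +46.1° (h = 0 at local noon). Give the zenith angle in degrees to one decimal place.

cos θ_z = sin ϕ sin δ + cos ϕ cos δ cos h = 0.106642 + 0.611294 = 0.717936.
θ_z = arccos(0.717936) = 44.1°.

θ_z = 44.1°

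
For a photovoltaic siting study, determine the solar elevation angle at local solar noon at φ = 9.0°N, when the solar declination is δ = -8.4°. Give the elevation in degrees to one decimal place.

At local noon the hour angle is zero, so the zenith angle equals |φ − δ| = |+9.0° − (-8.400°)| = 17.400°.
Elevation = 90° − 17.400° = 72.6°.

72.6°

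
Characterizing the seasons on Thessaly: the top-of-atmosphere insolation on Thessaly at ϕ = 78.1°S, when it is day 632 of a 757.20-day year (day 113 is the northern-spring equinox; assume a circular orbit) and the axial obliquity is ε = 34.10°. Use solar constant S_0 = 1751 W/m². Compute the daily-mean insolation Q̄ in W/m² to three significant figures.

Solar longitude: L_s = 360° × (632 − 113)/757.20 = 246.751°.
sin δ = sin 34.10° × sin 246.751° = -0.51511, so δ = -31.005°.
cos h₀ = −tan(-78.1°) tan(-31.005°) = -2.8519 ≤ −1 ⇒ polar day, h₀ = π.
Bracket: h₀ sin ϕ sin δ + cos ϕ cos δ sin h₀ = 3.1416×-0.97851×-0.51511 + 0.20620×0.85712×0.00000 = 1.583493 + 0.000000 = 1.583493.
Q̄ = (S_0/π) × [bracket] = (1751/π) × 1.583493 = 882.6 W/m².

Q̄ ≈ 883 W/m²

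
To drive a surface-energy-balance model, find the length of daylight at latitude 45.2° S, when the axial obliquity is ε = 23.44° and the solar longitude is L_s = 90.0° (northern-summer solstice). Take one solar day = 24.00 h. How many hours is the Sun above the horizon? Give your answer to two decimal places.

Solar declination: sin δ = sin ε · sin L_s = sin 23.44° × sin 90.0° = 0.39779, so δ = +23.440°.
cos h₀ = −tan ϕ · tan δ = −tan(-45.2°) × tan(+23.440°) = 0.4366, so h₀ = 1.1190 rad = 64.11°.
Daylight = 2h₀/(2π) × 24.00 h = (1.1190/π) × 24.00 = 8.55 h.

8.55 h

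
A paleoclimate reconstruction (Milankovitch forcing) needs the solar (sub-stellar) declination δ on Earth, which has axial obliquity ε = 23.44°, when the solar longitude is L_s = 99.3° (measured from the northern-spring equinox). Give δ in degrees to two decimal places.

sin δ = sin ε · sin L_s = sin 23.44° × sin 99.3° = 0.392560.
δ = arcsin(0.392560) = +23.11°.

δ = +23.11°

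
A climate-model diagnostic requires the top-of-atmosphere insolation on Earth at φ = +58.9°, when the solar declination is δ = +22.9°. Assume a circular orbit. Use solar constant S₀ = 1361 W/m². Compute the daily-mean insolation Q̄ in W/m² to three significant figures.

Q̄ ≈ 486 W/m²

cos H₀ = −tan(+58.9°) tan(+22.900°) = -0.7002, H₀ = 2.3465 rad.
Bracket: H₀ sin φ sin δ + cos φ cos δ sin H₀ = 2.3465×0.85627×0.38912 + 0.51653×0.92119×0.71390 = 0.781835 + 0.339690 = 1.121525.
Q̄ = (S₀/π) × [bracket] = (1361/π) × 1.121525 = 485.9 W/m².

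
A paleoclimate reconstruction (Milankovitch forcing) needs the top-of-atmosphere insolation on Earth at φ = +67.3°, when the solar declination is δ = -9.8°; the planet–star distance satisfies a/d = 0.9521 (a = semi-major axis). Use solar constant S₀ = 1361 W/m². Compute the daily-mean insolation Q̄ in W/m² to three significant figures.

Q̄ ≈ 65.4 W/m²

cos H₀ = −tan(+67.3°) tan(-9.800°) = 0.4129, H₀ = 1.1451 rad.
Bracket: H₀ sin φ sin δ + cos φ cos δ sin H₀ = 1.1451×0.92254×-0.17021 + 0.38591×0.98541×0.91077 = -0.179810 + 0.346347 = 0.166537.
Inverse-square distance factor (a/d)² = 0.9521² = 0.906494.
Q̄ = (S₀/π) × 0.906494 × [bracket] = (1361/π) × 0.906494 × 0.166537 = 65.40 W/m².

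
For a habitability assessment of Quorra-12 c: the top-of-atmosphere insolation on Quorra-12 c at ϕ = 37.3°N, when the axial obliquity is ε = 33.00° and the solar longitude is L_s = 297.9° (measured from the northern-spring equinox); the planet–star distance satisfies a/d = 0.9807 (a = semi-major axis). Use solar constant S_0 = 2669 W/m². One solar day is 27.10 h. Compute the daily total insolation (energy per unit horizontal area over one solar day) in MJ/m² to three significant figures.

Solar declination: sin δ = sin ε · sin L_s = sin 33.00° × sin 297.9° = -0.48133, so δ = -28.773°.
cos h₀ = −tan(+37.3°) tan(-28.773°) = 0.4183, h₀ = 1.1392 rad.
Bracket: h₀ sin ϕ sin δ + cos ϕ cos δ sin h₀ = 1.1392×0.60599×-0.48133 + 0.79547×0.87654×0.90830 = -0.332283 + 0.633322 = 0.301039.
Inverse-square distance factor (a/d)² = 0.9807² = 0.961772.
Q̄ = (S_0/π) × 0.961772 × [bracket] = (2669/π) × 0.961772 × 0.301039 = 245.98 W/m².
Daily total = Q̄ × 27.10 h × 3600 s/h = 245.98 × 27.10 × 3600 / 10⁶ = 24.00 MJ/m².

24.0 MJ/m²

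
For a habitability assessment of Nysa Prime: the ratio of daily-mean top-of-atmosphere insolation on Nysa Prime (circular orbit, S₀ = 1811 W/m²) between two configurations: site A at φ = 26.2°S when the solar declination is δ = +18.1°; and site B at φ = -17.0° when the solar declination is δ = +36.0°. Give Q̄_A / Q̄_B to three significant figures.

— Configuration A (φ=-26.2°):
cos H₀ = −tan(-26.2°) tan(+18.100°) = 0.1608, H₀ = 1.4093 rad.
Bracket: H₀ sin φ sin δ + cos φ cos δ sin H₀ = 1.4093×-0.44151×0.31068 + 0.89726×0.95052×0.98698 = -0.193311 + 0.841759 = 0.648448.
Q̄ = (S₀/π) × [bracket] = (1811/π) × 0.648448 = 373.80 W/m².
— Configuration B (φ=-17.0°):
cos H₀ = −tan(-17.0°) tan(+36.000°) = 0.2221, H₀ = 1.3468 rad.
Bracket: H₀ sin φ sin δ + cos φ cos δ sin H₀ = 1.3468×-0.29237×0.58779 + 0.95630×0.80902×0.97502 = -0.231450 + 0.754340 = 0.522890.
Q̄ = (S₀/π) × [bracket] = (1811/π) × 0.522890 = 301.42 W/m².
Ratio Q̄_A / Q̄_B = 373.80 / 301.42 = 1.240.

Q̄_A / Q̄_B ≈ 1.24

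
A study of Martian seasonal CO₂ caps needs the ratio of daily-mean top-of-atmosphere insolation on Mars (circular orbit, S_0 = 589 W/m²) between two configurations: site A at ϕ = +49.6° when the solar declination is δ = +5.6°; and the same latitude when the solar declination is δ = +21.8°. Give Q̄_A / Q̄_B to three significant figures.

— Configuration A (ϕ=+49.6°):
cos h₀ = −tan(+49.6°) tan(+5.600°) = -0.1152, h₀ = 1.6863 rad.
Bracket: h₀ sin ϕ sin δ + cos ϕ cos δ sin h₀ = 1.6863×0.76154×0.09758 + 0.64812×0.99523×0.99334 = 0.125311 + 0.640733 = 0.766044.
Q̄ = (S_0/π) × [bracket] = (589/π) × 0.766044 = 143.62 W/m².
— Configuration B (ϕ=+49.6°):
cos h₀ = −tan(+49.6°) tan(+21.800°) = -0.4700, h₀ = 2.0600 rad.
Bracket: h₀ sin ϕ sin δ + cos ϕ cos δ sin h₀ = 2.0600×0.76154×0.37137 + 0.64812×0.92849×0.88269 = 0.582595 + 0.531179 = 1.113774.
Q̄ = (S_0/π) × [bracket] = (589/π) × 1.113774 = 208.82 W/m².
Ratio Q̄_A / Q̄_B = 143.62 / 208.82 = 0.6878.

Q̄_A / Q̄_B ≈ 0.688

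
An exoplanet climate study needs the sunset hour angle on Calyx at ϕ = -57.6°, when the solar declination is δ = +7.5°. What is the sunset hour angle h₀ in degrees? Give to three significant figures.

h₀ = 78.0°

cos h₀ = −tan ϕ · tan δ = −tan(-57.6°) × tan(+7.500°) = 0.2075, so h₀ = 1.3618 rad = 78.03°.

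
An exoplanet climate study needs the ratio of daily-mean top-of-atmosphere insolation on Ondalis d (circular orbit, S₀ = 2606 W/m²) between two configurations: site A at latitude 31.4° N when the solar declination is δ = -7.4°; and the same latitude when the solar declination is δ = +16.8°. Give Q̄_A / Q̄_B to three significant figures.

— Configuration A (φ=+31.4°):
cos H₀ = −tan(+31.4°) tan(-7.400°) = 0.0793, H₀ = 1.4914 rad.
Bracket: H₀ sin φ sin δ + cos φ cos δ sin H₀ = 1.4914×0.52101×-0.12880 + 0.85355×0.99167×0.99685 = -0.100082 + 0.843774 = 0.743692.
Q̄ = (S₀/π) × [bracket] = (2606/π) × 0.743692 = 616.90 W/m².
— Configuration B (φ=+31.4°):
cos H₀ = −tan(+31.4°) tan(+16.800°) = -0.1843, H₀ = 1.7561 rad.
Bracket: H₀ sin φ sin δ + cos φ cos δ sin H₀ = 1.7561×0.52101×0.28903 + 0.85355×0.95732×0.98287 = 0.264447 + 0.803123 = 1.067570.
Q̄ = (S₀/π) × [bracket] = (2606/π) × 1.067570 = 885.57 W/m².
Ratio Q̄_A / Q̄_B = 616.90 / 885.57 = 0.6966.

Q̄_A / Q̄_B ≈ 0.697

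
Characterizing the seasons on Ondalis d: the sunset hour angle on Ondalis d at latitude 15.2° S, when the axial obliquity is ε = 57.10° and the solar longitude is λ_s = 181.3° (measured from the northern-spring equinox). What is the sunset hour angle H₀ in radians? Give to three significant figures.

H₀ = 1.58 rad

Solar declination: sin δ = sin ε · sin λ_s = sin 57.10° × sin 181.3° = -0.01905, so δ = -1.091°.
cos H₀ = −tan φ · tan δ = −tan(-15.2°) × tan(-1.091°) = -0.0052, so H₀ = 1.5760 rad = 90.30°.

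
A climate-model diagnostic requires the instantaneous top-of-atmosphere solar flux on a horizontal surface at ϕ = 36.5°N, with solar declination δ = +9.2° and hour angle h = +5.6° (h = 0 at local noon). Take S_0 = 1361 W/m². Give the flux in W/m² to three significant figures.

cos θ_z = sin ϕ sin δ + cos ϕ cos δ cos h = 0.095101 + 0.789729 = 0.884830.
Flux = S_0 · cos θ_z = 1361 × 0.884830 = 1204 W/m².

1.20e+03 W/m²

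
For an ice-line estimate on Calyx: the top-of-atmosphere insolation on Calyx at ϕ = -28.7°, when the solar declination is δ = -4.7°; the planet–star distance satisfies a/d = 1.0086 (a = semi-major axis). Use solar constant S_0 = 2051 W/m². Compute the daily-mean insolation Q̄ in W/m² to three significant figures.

Q̄ ≈ 622 W/m²

cos h₀ = −tan(-28.7°) tan(-4.700°) = -0.0450, h₀ = 1.6158 rad.
Bracket: h₀ sin ϕ sin δ + cos ϕ cos δ sin h₀ = 1.6158×-0.48022×-0.08194 + 0.87715×0.99664×0.99899 = 0.063580 + 0.873320 = 0.936900.
Inverse-square distance factor (a/d)² = 1.0086² = 1.017274.
Q̄ = (S_0/π) × 1.017274 × [bracket] = (2051/π) × 1.017274 × 0.936900 = 622.2 W/m².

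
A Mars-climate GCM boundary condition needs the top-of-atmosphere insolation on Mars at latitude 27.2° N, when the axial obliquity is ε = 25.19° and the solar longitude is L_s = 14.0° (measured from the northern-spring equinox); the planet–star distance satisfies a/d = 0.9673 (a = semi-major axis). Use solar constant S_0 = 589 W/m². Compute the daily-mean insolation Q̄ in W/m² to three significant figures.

Q̄ ≈ 168 W/m²

Solar declination: sin δ = sin ε · sin L_s = sin 25.19° × sin 14.0° = 0.10297, so δ = +5.910°.
cos h₀ = −tan(+27.2°) tan(+5.910°) = -0.0532, h₀ = 1.6240 rad.
Bracket: h₀ sin ϕ sin δ + cos ϕ cos δ sin h₀ = 1.6240×0.45710×0.10297 + 0.88942×0.99468×0.99858 = 0.076438 + 0.883432 = 0.959870.
Inverse-square distance factor (a/d)² = 0.9673² = 0.935669.
Q̄ = (S_0/π) × 0.935669 × [bracket] = (589/π) × 0.935669 × 0.959870 = 168.4 W/m².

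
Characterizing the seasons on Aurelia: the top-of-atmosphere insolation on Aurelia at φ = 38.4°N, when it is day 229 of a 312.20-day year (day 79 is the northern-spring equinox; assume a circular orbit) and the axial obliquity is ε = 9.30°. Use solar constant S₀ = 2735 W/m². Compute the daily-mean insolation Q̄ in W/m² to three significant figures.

Q̄ ≈ 699 W/m²

Solar longitude: λ_s = 360° × (229 − 79)/312.20 = 172.966°.
sin δ = sin 9.30° × sin 172.966° = 0.01979, so δ = +1.134°.
cos H₀ = −tan(+38.4°) tan(+1.134°) = -0.0157, H₀ = 1.5865 rad.
Bracket: H₀ sin φ sin δ + cos φ cos δ sin H₀ = 1.5865×0.62115×0.01979 + 0.78369×0.99980×0.99988 = 0.019502 + 0.783439 = 0.802941.
Q̄ = (S₀/π) × [bracket] = (2735/π) × 0.802941 = 699.0 W/m².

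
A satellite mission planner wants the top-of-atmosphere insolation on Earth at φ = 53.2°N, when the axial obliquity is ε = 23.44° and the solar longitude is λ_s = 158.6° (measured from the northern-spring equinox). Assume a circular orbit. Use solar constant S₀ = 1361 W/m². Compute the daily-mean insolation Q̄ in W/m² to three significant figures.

Solar declination: sin δ = sin ε · sin λ_s = sin 23.44° × sin 158.6° = 0.14514, so δ = +8.346°.
cos H₀ = −tan(+53.2°) tan(+8.346°) = -0.1961, H₀ = 1.7682 rad.
Bracket: H₀ sin φ sin δ + cos φ cos δ sin H₀ = 1.7682×0.80073×0.14514 + 0.59902×0.98941×0.98059 = 0.205497 + 0.581173 = 0.786670.
Q̄ = (S₀/π) × [bracket] = (1361/π) × 0.786670 = 340.8 W/m².

Q̄ ≈ 341 W/m²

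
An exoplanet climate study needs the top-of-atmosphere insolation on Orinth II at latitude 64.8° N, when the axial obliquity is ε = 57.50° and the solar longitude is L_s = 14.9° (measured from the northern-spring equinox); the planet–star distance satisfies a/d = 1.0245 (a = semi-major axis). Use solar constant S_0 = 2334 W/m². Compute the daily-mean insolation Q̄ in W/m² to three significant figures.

Q̄ ≈ 601 W/m²

Solar declination: sin δ = sin ε · sin L_s = sin 57.50° × sin 14.9° = 0.21686, so δ = +12.525°.
cos h₀ = −tan(+64.8°) tan(+12.525°) = -0.4721, h₀ = 2.0625 rad.
Bracket: h₀ sin ϕ sin δ + cos ϕ cos δ sin h₀ = 2.0625×0.90483×0.21686 + 0.42578×0.97620×0.88155 = 0.404707 + 0.366413 = 0.771120.
Inverse-square distance factor (a/d)² = 1.0245² = 1.049600.
Q̄ = (S_0/π) × 1.049600 × [bracket] = (2334/π) × 1.049600 × 0.771120 = 601.3 W/m².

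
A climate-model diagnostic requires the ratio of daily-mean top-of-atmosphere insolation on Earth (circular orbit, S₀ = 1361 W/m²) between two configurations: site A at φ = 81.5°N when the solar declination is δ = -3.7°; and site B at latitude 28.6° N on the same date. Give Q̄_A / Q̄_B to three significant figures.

Q̄_A / Q̄_B ≈ 0.0740

— Configuration A (φ=+81.5°):
cos H₀ = −tan(+81.5°) tan(-3.700°) = 0.4327, H₀ = 1.1233 rad.
Bracket: H₀ sin φ sin δ + cos φ cos δ sin H₀ = 1.1233×0.98902×-0.06453 + 0.14781×0.99792×0.90154 = -0.071691 + 0.132979 = 0.061288.
Q̄ = (S₀/π) × [bracket] = (1361/π) × 0.061288 = 26.551 W/m².
— Configuration B (φ=+28.6°):
cos H₀ = −tan(+28.6°) tan(-3.700°) = 0.0353, H₀ = 1.5355 rad.
Bracket: H₀ sin φ sin δ + cos φ cos δ sin H₀ = 1.5355×0.47869×-0.06453 + 0.87798×0.99792×0.99938 = -0.047431 + 0.875611 = 0.828180.
Q̄ = (S₀/π) × [bracket] = (1361/π) × 0.828180 = 358.78 W/m².
Ratio Q̄_A / Q̄_B = 26.551 / 358.78 = 0.07400.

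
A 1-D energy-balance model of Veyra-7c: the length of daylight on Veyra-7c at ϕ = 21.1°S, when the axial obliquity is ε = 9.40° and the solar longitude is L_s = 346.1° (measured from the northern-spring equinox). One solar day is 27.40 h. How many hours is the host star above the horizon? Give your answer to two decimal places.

Solar declination: sin δ = sin ε · sin L_s = sin 9.40° × sin 346.1° = -0.03924, so δ = -2.249°.
cos h₀ = −tan ϕ · tan δ = −tan(-21.1°) × tan(-2.249°) = -0.0152, so h₀ = 1.5859 rad = 90.87°.
Daylight = 2h₀/(2π) × 27.40 h = (1.5859/π) × 27.40 = 13.83 h.

13.83 h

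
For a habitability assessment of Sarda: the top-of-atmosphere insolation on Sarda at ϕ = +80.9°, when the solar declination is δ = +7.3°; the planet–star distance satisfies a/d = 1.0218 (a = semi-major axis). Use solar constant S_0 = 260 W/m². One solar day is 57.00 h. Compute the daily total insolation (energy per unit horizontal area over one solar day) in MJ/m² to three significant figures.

7.23 MJ/m²

cos h₀ = −tan(+80.9°) tan(+7.300°) = -0.7998, h₀ = 2.4977 rad.
Bracket: h₀ sin ϕ sin δ + cos ϕ cos δ sin h₀ = 2.4977×0.98741×0.12706 + 0.15816×0.99189×0.60030 = 0.313362 + 0.094173 = 0.407535.
Inverse-square distance factor (a/d)² = 1.0218² = 1.044075.
Q̄ = (S_0/π) × 1.044075 × [bracket] = (260/π) × 1.044075 × 0.407535 = 35.214 W/m².
Daily total = Q̄ × 57.00 h × 3600 s/h = 35.214 × 57.00 × 3600 / 10⁶ = 7.226 MJ/m².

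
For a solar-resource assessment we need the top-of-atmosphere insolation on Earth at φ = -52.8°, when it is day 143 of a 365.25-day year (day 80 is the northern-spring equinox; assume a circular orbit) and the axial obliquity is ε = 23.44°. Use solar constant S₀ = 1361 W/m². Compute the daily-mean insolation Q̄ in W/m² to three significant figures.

Q̄ ≈ 85.3 W/m²

Solar longitude: λ_s = 360° × (143 − 80)/365.25 = 62.094°.
sin δ = sin 23.44° × sin 62.094° = 0.35153, so δ = +20.581°.
cos H₀ = −tan(-52.8°) tan(+20.581°) = 0.4947, H₀ = 1.0533 rad.
Bracket: H₀ sin φ sin δ + cos φ cos δ sin H₀ = 1.0533×-0.79653×0.35153 + 0.60460×0.93618×0.86906 = -0.294928 + 0.491900 = 0.196972.
Q̄ = (S₀/π) × [bracket] = (1361/π) × 0.196972 = 85.33 W/m².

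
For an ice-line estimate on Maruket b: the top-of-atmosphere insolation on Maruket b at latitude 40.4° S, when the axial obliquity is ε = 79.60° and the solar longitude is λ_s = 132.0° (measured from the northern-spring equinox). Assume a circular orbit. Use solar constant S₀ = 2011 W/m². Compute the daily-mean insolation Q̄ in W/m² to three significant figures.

Solar declination: sin δ = sin ε · sin λ_s = sin 79.60° × sin 132.0° = 0.73094, so δ = +46.965°.
cos H₀ = −tan(-40.4°) tan(+46.965°) = 0.9115, H₀ = 0.4238 rad.
Bracket: H₀ sin φ sin δ + cos φ cos δ sin H₀ = 0.4238×-0.64812×0.73094 + 0.76154×0.68245×0.41122 = -0.200770 + 0.213716 = 0.012946.
Q̄ = (S₀/π) × [bracket] = (2011/π) × 0.012946 = 8.287 W/m².

Q̄ ≈ 8.29 W/m²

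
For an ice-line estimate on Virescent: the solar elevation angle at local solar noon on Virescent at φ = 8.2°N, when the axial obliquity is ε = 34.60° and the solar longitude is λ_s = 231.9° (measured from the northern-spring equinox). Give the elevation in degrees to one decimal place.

Solar declination: sin δ = sin ε · sin λ_s = sin 34.60° × sin 231.9° = -0.44686, so δ = -26.542°.
At local noon the hour angle is zero, so the zenith angle equals |φ − δ| = |+8.2° − (-26.542°)| = 34.742°.
Elevation = 90° − 34.742° = 55.3°.

55.3°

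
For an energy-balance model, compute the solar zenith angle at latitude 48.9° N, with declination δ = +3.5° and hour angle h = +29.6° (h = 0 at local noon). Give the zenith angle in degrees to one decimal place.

θ_z = 51.9°

cos θ_z = sin ϕ sin δ + cos ϕ cos δ cos h = 0.046004 + 0.570518 = 0.616522.
θ_z = arccos(0.616522) = 51.9°.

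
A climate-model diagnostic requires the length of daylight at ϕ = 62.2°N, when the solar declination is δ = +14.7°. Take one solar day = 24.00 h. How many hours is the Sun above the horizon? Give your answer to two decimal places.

cos h₀ = −tan ϕ · tan δ = −tan(+62.2°) × tan(+14.700°) = -0.4976, so h₀ = 2.0916 rad = 119.84°.
Daylight = 2h₀/(2π) × 24.00 h = (2.0916/π) × 24.00 = 15.98 h.

15.98 h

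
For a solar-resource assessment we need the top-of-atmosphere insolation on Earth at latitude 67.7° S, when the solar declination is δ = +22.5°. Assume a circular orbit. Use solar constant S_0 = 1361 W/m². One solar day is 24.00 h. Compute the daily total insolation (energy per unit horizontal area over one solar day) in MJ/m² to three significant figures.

cos h₀ = −tan(-67.7°) tan(+22.500°) = 1.0100 ≥ 1 ⇒ polar night, h₀ = 0 and Q̄ = 0.
Daily total = Q̄ × 24.00 h × 3600 s/h = 0.00 MJ/m².

0.00 MJ/m²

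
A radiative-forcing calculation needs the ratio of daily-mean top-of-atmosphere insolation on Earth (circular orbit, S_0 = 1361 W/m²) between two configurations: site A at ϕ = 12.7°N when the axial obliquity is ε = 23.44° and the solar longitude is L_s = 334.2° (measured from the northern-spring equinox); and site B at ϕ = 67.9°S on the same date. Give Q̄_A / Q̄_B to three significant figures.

— Configuration A (ϕ=+12.7°):
Solar declination: sin δ = sin ε · sin L_s = sin 23.44° × sin 334.2° = -0.17313, so δ = -9.970°.
cos h₀ = −tan(+12.7°) tan(-9.970°) = 0.0396, h₀ = 1.5312 rad.
Bracket: h₀ sin ϕ sin δ + cos ϕ cos δ sin h₀ = 1.5312×0.21985×-0.17313 + 0.97553×0.98490×0.99922 = -0.058281 + 0.960050 = 0.901769.
Q̄ = (S_0/π) × [bracket] = (1361/π) × 0.901769 = 390.66 W/m².
— Configuration B (ϕ=-67.9°):
cos h₀ = −tan(-67.9°) tan(-9.970°) = -0.4329, h₀ = 2.0185 rad.
Bracket: h₀ sin ϕ sin δ + cos ϕ cos δ sin h₀ = 2.0185×-0.92653×-0.17313 + 0.37622×0.98490×0.90144 = 0.323788 + 0.334019 = 0.657807.
Q̄ = (S_0/π) × [bracket] = (1361/π) × 0.657807 = 284.97 W/m².
Ratio Q̄_A / Q̄_B = 390.66 / 284.97 = 1.371.

Q̄_A / Q̄_B ≈ 1.37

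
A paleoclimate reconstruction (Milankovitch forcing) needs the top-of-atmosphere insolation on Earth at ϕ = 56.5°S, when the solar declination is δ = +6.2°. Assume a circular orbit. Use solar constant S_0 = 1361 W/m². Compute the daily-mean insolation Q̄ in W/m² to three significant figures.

Q̄ ≈ 180 W/m²

cos h₀ = −tan(-56.5°) tan(+6.200°) = 0.1641, h₀ = 1.4059 rad.
Bracket: h₀ sin ϕ sin δ + cos ϕ cos δ sin h₀ = 1.4059×-0.83389×0.10800 + 0.55194×0.99415×0.98644 = -0.126616 + 0.541271 = 0.414655.
Q̄ = (S_0/π) × [bracket] = (1361/π) × 0.414655 = 179.6 W/m².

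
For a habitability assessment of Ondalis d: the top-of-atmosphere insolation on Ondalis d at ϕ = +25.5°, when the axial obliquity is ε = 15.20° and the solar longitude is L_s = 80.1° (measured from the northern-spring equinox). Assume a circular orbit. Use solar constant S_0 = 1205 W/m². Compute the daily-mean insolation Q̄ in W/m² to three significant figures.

Solar declination: sin δ = sin ε · sin L_s = sin 15.20° × sin 80.1° = 0.25829, so δ = +14.968°.
cos h₀ = −tan(+25.5°) tan(+14.968°) = -0.1275, h₀ = 1.6987 rad.
Bracket: h₀ sin ϕ sin δ + cos ϕ cos δ sin h₀ = 1.6987×0.43051×0.25829 + 0.90259×0.96607×0.99184 = 0.188889 + 0.864850 = 1.053739.
Q̄ = (S_0/π) × [bracket] = (1205/π) × 1.053739 = 404.2 W/m².

Q̄ ≈ 404 W/m²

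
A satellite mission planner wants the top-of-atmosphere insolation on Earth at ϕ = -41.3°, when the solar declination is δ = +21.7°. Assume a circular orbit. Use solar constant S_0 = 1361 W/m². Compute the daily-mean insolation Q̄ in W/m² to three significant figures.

Q̄ ≈ 155 W/m²

cos h₀ = −tan(-41.3°) tan(+21.700°) = 0.3496, h₀ = 1.2136 rad.
Bracket: h₀ sin ϕ sin δ + cos ϕ cos δ sin h₀ = 1.2136×-0.66000×0.36975 + 0.75126×0.92913×0.93690 = -0.296161 + 0.653973 = 0.357812.
Q̄ = (S_0/π) × [bracket] = (1361/π) × 0.357812 = 155.0 W/m².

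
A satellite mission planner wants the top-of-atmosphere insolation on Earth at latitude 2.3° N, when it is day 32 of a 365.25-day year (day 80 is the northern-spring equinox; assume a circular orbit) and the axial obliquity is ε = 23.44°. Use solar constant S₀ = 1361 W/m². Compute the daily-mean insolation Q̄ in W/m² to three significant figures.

Q̄ ≈ 406 W/m²

Solar longitude: λ_s = 360° × (32 − 80)/365.25 = -47.310°, i.e. -47.310° + 360° = 312.690°.
sin δ = sin 23.44° × sin 312.690° = -0.29239, so δ = -17.001°.
cos H₀ = −tan(+2.3°) tan(-17.001°) = 0.0123, H₀ = 1.5585 rad.
Bracket: H₀ sin φ sin δ + cos φ cos δ sin H₀ = 1.5585×0.04013×-0.29239 + 0.99919×0.95630×0.99992 = -0.018287 + 0.955449 = 0.937162.
Q̄ = (S₀/π) × [bracket] = (1361/π) × 0.937162 = 406.0 W/m².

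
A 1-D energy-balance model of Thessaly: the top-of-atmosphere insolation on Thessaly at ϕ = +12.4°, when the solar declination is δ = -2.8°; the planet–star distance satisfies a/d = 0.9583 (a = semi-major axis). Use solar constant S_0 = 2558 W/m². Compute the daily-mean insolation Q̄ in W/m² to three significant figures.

Q̄ ≈ 717 W/m²

cos h₀ = −tan(+12.4°) tan(-2.800°) = 0.0108, h₀ = 1.5600 rad.
Bracket: h₀ sin ϕ sin δ + cos ϕ cos δ sin h₀ = 1.5600×0.21474×-0.04885 + 0.97667×0.99881×0.99994 = -0.016364 + 0.975449 = 0.959085.
Inverse-square distance factor (a/d)² = 0.9583² = 0.918339.
Q̄ = (S_0/π) × 0.918339 × [bracket] = (2558/π) × 0.918339 × 0.959085 = 717.2 W/m².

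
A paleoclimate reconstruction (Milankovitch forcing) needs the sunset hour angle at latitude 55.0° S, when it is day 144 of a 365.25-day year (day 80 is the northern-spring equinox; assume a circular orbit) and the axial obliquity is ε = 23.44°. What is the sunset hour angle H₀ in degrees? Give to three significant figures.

H₀ = 57.2°

Solar longitude: λ_s = 360° × (144 − 80)/365.25 = 63.080°.
sin δ = sin 23.44° × sin 63.080° = 0.35468, so δ = +20.774°.
cos H₀ = −tan φ · tan δ = −tan(-55.0°) × tan(+20.774°) = 0.5418, so H₀ = 0.9983 rad = 57.20°.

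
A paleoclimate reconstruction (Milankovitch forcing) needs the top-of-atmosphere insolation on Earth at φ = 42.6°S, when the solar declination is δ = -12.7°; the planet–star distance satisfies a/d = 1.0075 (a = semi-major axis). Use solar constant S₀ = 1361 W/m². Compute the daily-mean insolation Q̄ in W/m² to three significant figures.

Q̄ ≈ 425 W/m²

cos H₀ = −tan(-42.6°) tan(-12.700°) = -0.2072, H₀ = 1.7795 rad.
Bracket: H₀ sin φ sin δ + cos φ cos δ sin H₀ = 1.7795×-0.67688×-0.21985 + 0.73610×0.97553×0.97829 = 0.264811 + 0.702498 = 0.967309.
Inverse-square distance factor (a/d)² = 1.0075² = 1.015056.
Q̄ = (S₀/π) × 1.015056 × [bracket] = (1361/π) × 1.015056 × 0.967309 = 425.4 W/m².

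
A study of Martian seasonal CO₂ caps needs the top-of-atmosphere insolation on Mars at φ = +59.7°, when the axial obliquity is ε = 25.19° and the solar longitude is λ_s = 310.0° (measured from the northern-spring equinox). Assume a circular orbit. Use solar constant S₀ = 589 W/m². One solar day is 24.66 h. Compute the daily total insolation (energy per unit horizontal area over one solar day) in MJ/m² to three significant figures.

Solar declination: sin δ = sin ε · sin λ_s = sin 25.19° × sin 310.0° = -0.32604, so δ = -19.029°.
cos H₀ = −tan(+59.7°) tan(-19.029°) = 0.5902, H₀ = 0.9395 rad.
Bracket: H₀ sin φ sin δ + cos φ cos δ sin H₀ = 0.9395×0.86340×-0.32604 + 0.50453×0.94535×0.80725 = -0.264472 + 0.385024 = 0.120552.
Q̄ = (S₀/π) × [bracket] = (589/π) × 0.120552 = 22.602 W/m².
Daily total = Q̄ × 24.66 h × 3600 s/h = 22.602 × 24.66 × 3600 / 10⁶ = 2.007 MJ/m².

2.01 MJ/m²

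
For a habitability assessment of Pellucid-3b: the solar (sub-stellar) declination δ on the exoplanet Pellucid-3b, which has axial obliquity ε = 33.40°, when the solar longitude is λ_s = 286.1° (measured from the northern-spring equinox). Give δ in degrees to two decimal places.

δ = -31.93°

sin δ = sin ε · sin λ_s = sin 33.40° × sin 286.1° = -0.528890.
δ = arcsin(-0.528890) = -31.93°.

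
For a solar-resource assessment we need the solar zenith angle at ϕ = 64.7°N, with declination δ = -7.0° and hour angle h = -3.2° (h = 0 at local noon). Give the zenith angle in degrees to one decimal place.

θ_z = 71.7°

cos θ_z = sin ϕ sin δ + cos ϕ cos δ cos h = -0.110180 + 0.423511 = 0.313331.
θ_z = arccos(0.313331) = 71.7°.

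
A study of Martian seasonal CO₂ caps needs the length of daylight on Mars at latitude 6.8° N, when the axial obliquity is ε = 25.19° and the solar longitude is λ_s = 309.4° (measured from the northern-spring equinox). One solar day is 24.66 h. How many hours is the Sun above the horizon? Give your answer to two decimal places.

12.00 h

Solar declination: sin δ = sin ε · sin λ_s = sin 25.19° × sin 309.4° = -0.32889, so δ = -19.202°.
cos H₀ = −tan φ · tan δ = −tan(+6.8°) × tan(-19.202°) = 0.0415, so H₀ = 1.5293 rad = 87.62°.
Daylight = 2H₀/(2π) × 24.66 h = (1.5293/π) × 24.66 = 12.00 h.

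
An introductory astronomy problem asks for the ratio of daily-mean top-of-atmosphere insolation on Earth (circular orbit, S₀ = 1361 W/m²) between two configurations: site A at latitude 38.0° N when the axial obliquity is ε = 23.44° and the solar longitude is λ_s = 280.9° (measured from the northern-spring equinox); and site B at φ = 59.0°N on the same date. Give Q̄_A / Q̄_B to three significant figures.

— Configuration A (φ=+38.0°):
Solar declination: sin δ = sin ε · sin λ_s = sin 23.44° × sin 280.9° = -0.39061, so δ = -22.993°.
cos H₀ = −tan(+38.0°) tan(-22.993°) = 0.3315, H₀ = 1.2329 rad.
Bracket: H₀ sin φ sin δ + cos φ cos δ sin H₀ = 1.2329×0.61566×-0.39061 + 0.78801×0.92056×0.94345 = -0.296491 + 0.684389 = 0.387898.
Q̄ = (S₀/π) × [bracket] = (1361/π) × 0.387898 = 168.05 W/m².
— Configuration B (φ=+59.0°):
cos H₀ = −tan(+59.0°) tan(-22.993°) = 0.7062, H₀ = 0.7867 rad.
Bracket: H₀ sin φ sin δ + cos φ cos δ sin H₀ = 0.7867×0.85717×-0.39061 + 0.51504×0.92056×0.70802 = -0.263402 + 0.335690 = 0.072288.
Q̄ = (S₀/π) × [bracket] = (1361/π) × 0.072288 = 31.317 W/m².
Ratio Q̄_A / Q̄_B = 168.05 / 31.317 = 5.366.

Q̄_A / Q̄_B ≈ 5.37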